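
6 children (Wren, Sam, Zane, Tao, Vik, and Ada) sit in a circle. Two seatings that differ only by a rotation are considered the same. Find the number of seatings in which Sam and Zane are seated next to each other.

Treat {Sam, Zane} as one unit (2 internal orders) and seat the resulting 5 units around the table: (4)! circular arrangements.
So 2 × (4)! = 2 × 24 = 48.

48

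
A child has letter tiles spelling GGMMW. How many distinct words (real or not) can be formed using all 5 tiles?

30

The 5 letters of GGMMW have repeats: G appearing twice and M appearing twice.
So there are 5! / (2!·2!) = 30 distinguishable arrangements.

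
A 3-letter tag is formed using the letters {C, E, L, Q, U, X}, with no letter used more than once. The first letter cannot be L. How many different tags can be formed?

The first letter has 6−1 = 5 choices (anything except L).
The remaining 2 letters are filled from the other 5 symbols without repetition: 5 × 4 = 20.
Total: 5 × 20 = 100.

100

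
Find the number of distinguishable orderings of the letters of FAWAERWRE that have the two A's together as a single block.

5040

Treat the 2 copies of A as a single block. The multiset to arrange is then {AA, E, E, F, R, R, W, W}, 8 items in all.
That gives (8)!/(2!·2!·2!) = 5040 arrangements.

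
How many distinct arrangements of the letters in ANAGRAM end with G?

With the last slot taken by G, it remains to arrange the other 6 letters (ANARAM).
Those 6 letters have A appearing 3 times, giving (6)!/(3!) = 120.

120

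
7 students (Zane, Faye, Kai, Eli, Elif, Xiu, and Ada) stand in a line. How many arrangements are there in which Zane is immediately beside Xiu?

1440

Glue Zane and Xiu into one block (2 internal orders), leaving 6 units to arrange in a row.
So the count is 2·(6)! = 1440.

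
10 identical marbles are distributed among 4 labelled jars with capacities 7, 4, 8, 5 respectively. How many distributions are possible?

Without the upper bounds there are C(13,3) = 286 ways to split 10 among 4 jars.
Subtract solutions that violate a single cap (substitute x_i' = x_i − (cap_i+1)): x_1 ≥ 8 gives C(5,3) = 10; x_2 ≥ 5 gives C(8,3) = 56; x_3 ≥ 9 gives C(4,3) = 4; x_4 ≥ 6 gives C(7,3) = 35. Together 105.
No two caps can be exceeded simultaneously, so the pair terms are all 0.
By inclusion–exclusion the count is 286 − 105 + 0 = 181.

181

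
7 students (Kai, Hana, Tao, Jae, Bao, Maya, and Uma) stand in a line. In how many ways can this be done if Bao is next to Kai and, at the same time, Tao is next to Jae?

Treat {Bao,Kai} as one block (2 orders) and {Tao,Jae} as another (2 orders).
That leaves 5 units to arrange: 2 × 2 × 5! = 4 × 120 = 480.

480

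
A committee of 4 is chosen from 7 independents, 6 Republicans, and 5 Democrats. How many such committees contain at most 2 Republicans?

2805

Split by how many Republicans are chosen (0 through 2).
Sum: C(6,0)·C(12,4) + C(6,1)·C(12,3) + C(6,2)·C(12,2) = 495 + 1320 + 990 = 2805.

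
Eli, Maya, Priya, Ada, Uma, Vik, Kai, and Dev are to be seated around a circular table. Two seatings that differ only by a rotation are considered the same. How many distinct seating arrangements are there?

5040

Around a circle, 8 distinct people have 8!/8 = (7)! = 5040 rotationally distinct seatings.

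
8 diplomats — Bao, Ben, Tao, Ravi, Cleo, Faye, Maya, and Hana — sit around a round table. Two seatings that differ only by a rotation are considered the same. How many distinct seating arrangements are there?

5040

Fix one person's seat to break rotational symmetry; the remaining 7 people can be arranged in (7)! = 5040 ways.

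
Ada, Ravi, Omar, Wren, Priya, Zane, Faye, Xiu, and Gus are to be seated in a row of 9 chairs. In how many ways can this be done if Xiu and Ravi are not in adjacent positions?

There are 9! = 362880 arrangements in all. If Xiu and Ravi are adjacent, merging them into one block gives 2·(8)! = 80640 arrangements.
So 362880 − 80640 = 282240 arrangements keep them apart.

282240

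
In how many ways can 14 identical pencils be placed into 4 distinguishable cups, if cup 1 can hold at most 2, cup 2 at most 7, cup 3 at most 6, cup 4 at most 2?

18

Ignoring the caps, the number of non-negative solutions to x_1+…+x_4 = 14 is C(17,3) = 680.
Subtract solutions that violate a single cap (substitute x_i' = x_i − (cap_i+1)): x_1 ≥ 3 gives C(14,3) = 364; x_2 ≥ 8 gives C(9,3) = 84; x_3 ≥ 7 gives C(10,3) = 120; x_4 ≥ 3 gives C(14,3) = 364. Together 932.
Add back pairs where two caps are both exceeded: 20 + 35 + 165 + 0 + 20 + 35 = 275.
Subtract triples: 0 + 1 + 4 + 0 = 5.
By inclusion–exclusion the count is 680 − 932 + 275 − 5 = 18.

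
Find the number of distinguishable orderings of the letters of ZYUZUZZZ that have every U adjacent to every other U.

42

Treat the 2 copies of U as a single block. The multiset to arrange is then {UU, Y, Z, Z, Z, Z, Z}, 7 items in all.
That gives (7)!/(5!) = 42 arrangements.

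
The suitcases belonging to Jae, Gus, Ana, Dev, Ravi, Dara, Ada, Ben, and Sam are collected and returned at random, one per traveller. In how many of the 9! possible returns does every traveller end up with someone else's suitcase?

133496

Let Aᵢ be the assignments in which traveller i gets their own suitcase. We want the size of the complement of A₁∪…∪A_9.
By inclusion–exclusion this is Σ_{j=0}^{9} (−1)^j C(9,j)·(9−j)!.
Computing: 362880 − 362880 + 181440 − 60480 + 15120 − 3024 + 504 − 72 + 9 − 1 = 133496.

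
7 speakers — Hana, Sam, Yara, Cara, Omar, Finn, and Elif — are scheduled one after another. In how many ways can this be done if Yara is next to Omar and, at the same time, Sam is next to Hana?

Treat {Yara,Omar} as one block (2 orders) and {Sam,Hana} as another (2 orders).
That leaves 5 units to arrange: 2 × 2 × 5! = 4 × 120 = 480.

480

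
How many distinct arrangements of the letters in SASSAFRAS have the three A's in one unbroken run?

Treat the 3 copies of A as a single block. The multiset to arrange is then {AAA, F, R, S, S, S, S}, 7 items in all.
That gives (7)!/(4!) = 210 arrangements.

210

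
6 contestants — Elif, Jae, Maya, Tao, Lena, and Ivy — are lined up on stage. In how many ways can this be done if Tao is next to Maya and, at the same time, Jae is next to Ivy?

96

Treat {Tao,Maya} as one block (2 orders) and {Jae,Ivy} as another (2 orders).
That leaves 4 units to arrange: 2 × 2 × 4! = 4 × 24 = 96.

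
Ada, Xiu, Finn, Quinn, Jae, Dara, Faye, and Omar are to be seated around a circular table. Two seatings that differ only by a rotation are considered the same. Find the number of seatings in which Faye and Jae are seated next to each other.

1440

Treat {Faye, Jae} as one unit (2 internal orders) and seat the resulting 7 units around the table: (6)! circular arrangements.
So 2 × (6)! = 2 × 720 = 1440.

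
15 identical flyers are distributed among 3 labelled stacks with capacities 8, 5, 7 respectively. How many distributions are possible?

By stars and bars, unrestricted non-negative solutions to x_1+…+x_3 = 15 number C(15+2,2) = 136.
Subtract solutions that violate a single cap (substitute x_i' = x_i − (cap_i+1)): x_1 ≥ 9 gives C(8,2) = 28; x_2 ≥ 6 gives C(11,2) = 55; x_3 ≥ 8 gives C(9,2) = 36. Together 119.
Add back pairs where two caps are both exceeded: 1 + 0 + 3 = 4.
By inclusion–exclusion the count is 136 − 119 + 4 = 21.

21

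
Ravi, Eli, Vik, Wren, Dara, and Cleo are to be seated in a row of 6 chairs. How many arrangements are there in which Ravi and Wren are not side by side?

480

There are 6! = 720 arrangements in all. If Ravi and Wren are adjacent, merging them into one block gives 2·(5)! = 240 arrangements.
Complementary counting: 720 − 240 = 480.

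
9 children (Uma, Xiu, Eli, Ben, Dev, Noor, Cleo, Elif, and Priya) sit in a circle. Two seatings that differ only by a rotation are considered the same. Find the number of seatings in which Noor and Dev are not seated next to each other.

All circular seatings of 9 people number (8)! = 40320.
Those with Noor next to Dev: fuse the pair into one unit and seat 8 units around a circle — 2·(7)! = 10080.
Subtracting, 40320 − 10080 = 30240.

30240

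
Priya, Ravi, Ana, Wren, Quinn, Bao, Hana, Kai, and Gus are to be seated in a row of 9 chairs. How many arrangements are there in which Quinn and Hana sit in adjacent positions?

Glue Quinn and Hana into one block (2 internal orders), leaving 8 units to arrange in a row.
So the count is 2·(8)! = 80640.

80640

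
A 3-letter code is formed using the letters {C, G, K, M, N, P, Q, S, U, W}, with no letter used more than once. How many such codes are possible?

720

Choose and order 3 of the 10 symbols: the first letter has 10 options, the next 9, then 8.
10 × 9 × 8 = 720.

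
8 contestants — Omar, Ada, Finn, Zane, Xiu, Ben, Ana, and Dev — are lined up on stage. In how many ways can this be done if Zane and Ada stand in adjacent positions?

Place the 6 others and the Zane-Ada pair as 7 objects in a line; the pair has 2 internal arrangements.
So the count is 2·(7)! = 10080.

10080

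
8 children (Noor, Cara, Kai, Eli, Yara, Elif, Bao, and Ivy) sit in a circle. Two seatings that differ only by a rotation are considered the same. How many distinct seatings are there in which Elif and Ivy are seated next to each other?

1440

Treat {Elif, Ivy} as one unit (2 internal orders) and seat the resulting 7 units around the table: (6)! circular arrangements.
So 2 × (6)! = 2 × 720 = 1440.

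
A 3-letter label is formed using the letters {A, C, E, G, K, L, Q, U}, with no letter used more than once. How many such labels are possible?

336

With no repetition, fill the 3 letters in order: 8 choices, then 7, down to 6.
8 × 7 × 6 = 336.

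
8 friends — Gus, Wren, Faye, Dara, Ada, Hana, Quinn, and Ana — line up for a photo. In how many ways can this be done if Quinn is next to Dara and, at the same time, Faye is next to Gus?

Treat {Quinn,Dara} as one block (2 orders) and {Faye,Gus} as another (2 orders).
That leaves 6 units to arrange: 2 × 2 × 6! = 4 × 720 = 2880.

2880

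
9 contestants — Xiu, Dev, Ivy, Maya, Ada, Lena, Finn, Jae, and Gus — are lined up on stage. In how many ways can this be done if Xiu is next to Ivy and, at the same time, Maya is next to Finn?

Treat {Xiu,Ivy} as one block (2 orders) and {Maya,Finn} as another (2 orders).
That leaves 7 units to arrange: 2 × 2 × 7! = 4 × 5040 = 20160.

20160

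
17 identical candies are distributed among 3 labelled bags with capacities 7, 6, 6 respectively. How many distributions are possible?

6

Ignoring the caps, the number of non-negative solutions to x_1+…+x_3 = 17 is C(19,2) = 171.
Subtract solutions that violate a single cap (substitute x_i' = x_i − (cap_i+1)): x_1 ≥ 8 gives C(11,2) = 55; x_2 ≥ 7 gives C(12,2) = 66; x_3 ≥ 7 gives C(12,2) = 66. Together 187.
Add back pairs where two caps are both exceeded: 6 + 6 + 10 = 22.
By inclusion–exclusion the count is 171 − 187 + 22 = 6.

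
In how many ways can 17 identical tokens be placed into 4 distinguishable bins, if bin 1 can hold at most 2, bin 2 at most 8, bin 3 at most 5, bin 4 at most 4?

10

Without the upper bounds there are C(20,3) = 1140 ways to split 17 among 4 bins.
Subtract solutions that violate a single cap (substitute x_i' = x_i − (cap_i+1)): x_1 ≥ 3 gives C(17,3) = 680; x_2 ≥ 9 gives C(11,3) = 165; x_3 ≥ 6 gives C(14,3) = 364; x_4 ≥ 5 gives C(15,3) = 455. Together 1664.
Add back pairs where two caps are both exceeded: 56 + 165 + 220 + 10 + 20 + 84 = 555.
Subtract triples: 0 + 1 + 20 + 0 = 21.
By inclusion–exclusion the count is 1140 − 1664 + 555 − 21 = 10.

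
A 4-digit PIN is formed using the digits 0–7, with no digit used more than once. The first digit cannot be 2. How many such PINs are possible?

The first digit has 8−1 = 7 choices (anything except 2).
The remaining 3 digits are filled from the other 7 symbols without repetition: 7 × 6 × 5 = 210.
Total: 7 × 210 = 1470.

1470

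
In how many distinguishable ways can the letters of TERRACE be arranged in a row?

1260

TERRACE has 7 letters with E appearing twice and R appearing twice.
So there are 7! / (2!·2!) = 1260 distinguishable arrangements.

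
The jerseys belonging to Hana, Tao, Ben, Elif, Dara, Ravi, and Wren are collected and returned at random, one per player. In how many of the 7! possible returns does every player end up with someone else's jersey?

1854

Let Aᵢ be the assignments in which player i gets their old jersey. We want the size of the complement of A₁∪…∪A_7.
By inclusion–exclusion this is Σ_{j=0}^{7} (−1)^j C(7,j)·(7−j)!.
Computing: 5040 − 5040 + 2520 − 840 + 210 − 42 + 7 − 1 = 1854.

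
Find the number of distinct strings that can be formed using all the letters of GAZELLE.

The 7 letters of GAZELLE have repeats: E appearing twice and L appearing twice.
The number of distinct arrangements is 7!/(2!·2!) = 5040/4 = 1260.

1260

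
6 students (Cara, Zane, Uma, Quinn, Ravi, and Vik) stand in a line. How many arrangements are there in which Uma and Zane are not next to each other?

480

There are 6! = 720 arrangements in all. If Uma and Zane are adjacent, merging them into one block gives 2·(5)! = 240 arrangements.
Complementary counting: 720 − 240 = 480.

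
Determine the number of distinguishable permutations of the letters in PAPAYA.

60

The 6 letters of PAPAYA have repeats: A appearing 3 times and P appearing twice.
So there are 6! / (3!·2!) = 60 distinguishable arrangements.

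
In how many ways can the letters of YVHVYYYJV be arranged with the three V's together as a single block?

210

Treat the 3 copies of V as a single block. The multiset to arrange is then {VVV, H, J, Y, Y, Y, Y}, 7 items in all.
That gives (7)!/(4!) = 210 arrangements.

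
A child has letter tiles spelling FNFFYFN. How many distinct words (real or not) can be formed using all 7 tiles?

105

FNFFYFN has 7 letters with F appearing 4 times and N appearing twice.
The number of distinct arrangements is 7!/(4!·2!) = 5040/48 = 105.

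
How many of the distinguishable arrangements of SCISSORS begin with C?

Fix C in the first position and arrange the remaining 7 letters.
Those 7 letters have S appearing 4 times, giving (7)!/(4!) = 210.

210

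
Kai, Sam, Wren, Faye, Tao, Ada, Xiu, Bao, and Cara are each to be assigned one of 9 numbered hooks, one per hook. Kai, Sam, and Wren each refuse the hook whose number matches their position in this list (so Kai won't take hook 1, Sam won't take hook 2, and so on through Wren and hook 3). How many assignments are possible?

256320

Let Aᵢ (for i ∈ {1, 2, 3}) be the placements that put person i in their forbidden hook. Any j of these fix j positions, leaving (9−j)! ways to fill the rest, and there are C(3,j) ways to pick which j.
By inclusion–exclusion, the number of valid placements is Σ_{j=0}^{3} (−1)^j C(3,j)·(9−j)!.
Computing: 362880 − 120960 + 15120 − 720 = 256320.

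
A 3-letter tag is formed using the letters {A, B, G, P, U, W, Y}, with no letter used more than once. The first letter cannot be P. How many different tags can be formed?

180

The first letter has 7−1 = 6 choices (anything except P).
The remaining 2 letters are filled from the other 6 symbols without repetition: 6 × 5 = 30.
Total: 6 × 30 = 180.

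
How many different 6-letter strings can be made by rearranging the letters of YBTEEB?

Letter multiplicities in YBTEEB: B×2, E×2, T×1, Y×1.
Dividing 6! = 720 by 2!·2! = 4 for the repeated letters gives 180.

180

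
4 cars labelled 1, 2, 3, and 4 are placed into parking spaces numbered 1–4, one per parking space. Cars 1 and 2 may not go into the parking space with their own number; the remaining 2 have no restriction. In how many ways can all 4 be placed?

14

Let Aᵢ (for i ∈ {1, 2}) be the placements that put car i in its forbidden parking space. Any j of these fix j positions, leaving (4−j)! ways to fill the rest, and there are C(2,j) ways to pick which j.
By inclusion–exclusion, the number of valid placements is Σ_{j=0}^{2} (−1)^j C(2,j)·(4−j)!.
Computing: 24 − 12 + 2 = 14.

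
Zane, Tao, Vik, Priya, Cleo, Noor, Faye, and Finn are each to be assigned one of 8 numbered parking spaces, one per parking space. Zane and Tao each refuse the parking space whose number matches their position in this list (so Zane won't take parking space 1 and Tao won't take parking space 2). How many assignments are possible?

Let Aᵢ (for i ∈ {1, 2}) be the placements that put person i in their forbidden parking space. Any j of these fix j positions, leaving (8−j)! ways to fill the rest, and there are C(2,j) ways to pick which j.
By inclusion–exclusion, the number of valid placements is Σ_{j=0}^{2} (−1)^j C(2,j)·(8−j)!.
Computing: 40320 − 10080 + 720 = 30960.

30960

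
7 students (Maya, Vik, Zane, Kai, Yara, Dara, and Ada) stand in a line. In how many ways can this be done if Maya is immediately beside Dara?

Place the 5 others and the Maya-Dara pair as 6 objects in a line; the pair has 2 internal arrangements.
That gives 2 × 6! = 2 × 720 = 1440.

1440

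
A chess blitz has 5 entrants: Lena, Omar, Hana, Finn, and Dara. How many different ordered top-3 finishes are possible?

There are 5 choices for 1st place, 4 for 2nd, and 3 for 3rd.
That gives 5 × 4 × 3 = 60.

60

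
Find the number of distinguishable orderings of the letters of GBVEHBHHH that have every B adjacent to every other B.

1680

Treat the 2 copies of B as a single block. The multiset to arrange is then {BB, E, G, H, H, H, H, V}, 8 items in all.
That gives (8)!/(4!) = 1680 arrangements.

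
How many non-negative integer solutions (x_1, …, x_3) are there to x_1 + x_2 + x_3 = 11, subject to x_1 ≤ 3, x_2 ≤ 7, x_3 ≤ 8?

26

Without the upper bounds there are C(13,2) = 78 ways to split 11 among 3 variables.
Subtract solutions that violate a single cap (substitute x_i' = x_i − (cap_i+1)): x_1 ≥ 4 gives C(9,2) = 36; x_2 ≥ 8 gives C(5,2) = 10; x_3 ≥ 9 gives C(4,2) = 6. Together 52.
No two caps can be exceeded simultaneously, so the pair terms are all 0.
By inclusion–exclusion the count is 78 − 52 + 0 = 26.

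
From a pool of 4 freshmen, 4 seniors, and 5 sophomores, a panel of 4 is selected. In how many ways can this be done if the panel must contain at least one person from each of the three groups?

Unrestricted: C(13,4) = 715 ways to pick any 4 of the 13.
Subtract selections that omit an entire group: no freshmen → C(9,4) = 126; no seniors → C(9,4) = 126; no sophomores → C(8,4) = 70.
Add back selections omitting two groups (i.e. drawn from a single group): C(4,4) + C(4,4) + C(5,4) = 7.
By inclusion–exclusion: 715 − 322 + 7 = 400.

400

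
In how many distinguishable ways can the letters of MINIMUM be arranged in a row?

420

The 7 letters of MINIMUM have repeats: I appearing twice and M appearing 3 times.
Dividing 7! = 5040 by 3!·2! = 12 for the repeated letters gives 420.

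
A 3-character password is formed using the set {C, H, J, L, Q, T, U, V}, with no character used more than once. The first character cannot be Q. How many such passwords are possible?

The first character has 8−1 = 7 choices (anything except Q).
The remaining 2 characters are filled from the other 7 symbols without repetition: 7 × 6 = 42.
Total: 7 × 42 = 294.

294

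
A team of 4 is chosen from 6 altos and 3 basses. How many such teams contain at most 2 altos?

Split by how many altos are chosen (0 through 2).
Sum: C(6,0)·C(3,4) + C(6,1)·C(3,3) + C(6,2)·C(3,2) = 0 + 6 + 45 = 51.

51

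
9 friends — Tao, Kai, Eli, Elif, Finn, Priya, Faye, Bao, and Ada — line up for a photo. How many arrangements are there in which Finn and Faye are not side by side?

282240

There are 9! = 362880 arrangements in all. If Finn and Faye are adjacent, merging them into one block gives 2·(8)! = 80640 arrangements.
So 362880 − 80640 = 282240 arrangements keep them apart.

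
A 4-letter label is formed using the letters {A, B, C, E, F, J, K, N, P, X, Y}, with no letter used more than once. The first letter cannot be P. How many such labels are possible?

7200

The first letter has 11−1 = 10 choices (anything except P).
The remaining 3 letters are filled from the other 10 symbols without repetition: 10 × 9 × 8 = 720.
Total: 10 × 720 = 7200.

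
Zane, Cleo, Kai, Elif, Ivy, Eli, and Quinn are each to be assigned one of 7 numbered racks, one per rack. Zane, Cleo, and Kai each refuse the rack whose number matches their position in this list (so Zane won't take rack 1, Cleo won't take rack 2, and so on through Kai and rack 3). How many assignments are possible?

3216

Let Aᵢ (for i ∈ {1, 2, 3}) be the placements that put person i in their forbidden rack. Any j of these fix j positions, leaving (7−j)! ways to fill the rest, and there are C(3,j) ways to pick which j.
By inclusion–exclusion, the number of valid placements is Σ_{j=0}^{3} (−1)^j C(3,j)·(7−j)!.
Computing: 5040 − 2160 + 360 − 24 = 3216.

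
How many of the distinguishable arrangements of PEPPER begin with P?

30

With the first slot taken by P, it remains to arrange the other 5 letters (EPPER).
Those 5 letters have E appearing twice and P appearing twice, giving (5)!/(2!·2!) = 30.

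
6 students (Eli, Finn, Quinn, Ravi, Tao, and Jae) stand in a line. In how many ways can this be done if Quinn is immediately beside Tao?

Treat {Quinn, Tao} as a single unit. There are 5 units to order, and the pair itself can be ordered 2 ways.
So the count is 2·(5)! = 240.

240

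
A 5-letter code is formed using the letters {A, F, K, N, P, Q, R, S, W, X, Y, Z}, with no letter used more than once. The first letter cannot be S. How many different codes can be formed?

The first letter has 12−1 = 11 choices (anything except S).
The remaining 4 letters are filled from the other 11 symbols without repetition: 11 × 10 × 9 × 8 = 7920.
Total: 11 × 7920 = 87120.

87120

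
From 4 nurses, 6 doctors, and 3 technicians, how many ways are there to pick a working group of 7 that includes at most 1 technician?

750

Split by how many technicians are chosen (0 through 1).
Sum: C(3,0)·C(10,7) + C(3,1)·C(10,6) = 120 + 630 = 750.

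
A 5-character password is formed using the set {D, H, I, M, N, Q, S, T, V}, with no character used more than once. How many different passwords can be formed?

15120

This is a permutation of 5 out of 9: P(9,5) = 9!/4!.
That product is 9 × 8 × 7 × 6 × 5 = 15120.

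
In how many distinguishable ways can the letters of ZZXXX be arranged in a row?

ZZXXX has 5 letters with X appearing 3 times and Z appearing twice.
The number of distinct arrangements is 5!/(3!·2!) = 120/12 = 10.

10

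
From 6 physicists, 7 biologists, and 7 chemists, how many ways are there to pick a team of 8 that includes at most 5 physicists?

125879

Split by how many physicists are chosen (0 through 5).
Sum: C(6,0)·C(14,8) + C(6,1)·C(14,7) + C(6,2)·C(14,6) + C(6,3)·C(14,5) + C(6,4)·C(14,4) + C(6,5)·C(14,3) = 3003 + 20592 + 45045 + 40040 + 15015 + 2184 = 125879.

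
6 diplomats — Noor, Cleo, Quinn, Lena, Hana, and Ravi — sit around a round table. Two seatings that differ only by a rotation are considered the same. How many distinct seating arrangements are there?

Around a circle, 6 distinct people have 6!/6 = (5)! = 120 rotationally distinct seatings.

120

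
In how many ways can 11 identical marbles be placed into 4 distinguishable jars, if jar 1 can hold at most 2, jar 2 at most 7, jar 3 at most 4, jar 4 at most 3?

Ignoring the caps, the number of non-negative solutions to x_1+…+x_4 = 11 is C(14,3) = 364.
Subtract solutions that violate a single cap (substitute x_i' = x_i − (cap_i+1)): x_1 ≥ 3 gives C(11,3) = 165; x_2 ≥ 8 gives C(6,3) = 20; x_3 ≥ 5 gives C(9,3) = 84; x_4 ≥ 4 gives C(10,3) = 120. Together 389.
Add back pairs where two caps are both exceeded: 1 + 20 + 35 + 0 + 0 + 10 = 66.
By inclusion–exclusion the count is 364 − 389 + 66 = 41.

41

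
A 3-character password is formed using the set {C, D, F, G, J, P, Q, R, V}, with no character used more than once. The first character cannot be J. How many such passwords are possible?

448

The first character has 9−1 = 8 choices (anything except J).
The remaining 2 characters are filled from the other 8 symbols without repetition: 8 × 7 = 56.
Total: 8 × 56 = 448.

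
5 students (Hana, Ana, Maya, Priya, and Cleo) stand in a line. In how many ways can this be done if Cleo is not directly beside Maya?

72

Of the 5! = 120 arrangements, those with Cleo and Maya adjacent number 2 × 4! = 48 (treat the pair as a block with 2 internal orders).
Complementary counting: 120 − 48 = 72.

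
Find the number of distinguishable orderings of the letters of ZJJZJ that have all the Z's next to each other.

Treat the 2 copies of Z as a single block. The multiset to arrange is then {ZZ, J, J, J}, 4 items in all.
That gives (4)!/(3!) = 4 arrangements.

4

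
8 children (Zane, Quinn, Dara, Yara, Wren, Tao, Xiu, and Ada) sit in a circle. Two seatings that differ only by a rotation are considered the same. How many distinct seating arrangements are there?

5040

Fix one person's seat to break rotational symmetry; the remaining 7 people can be arranged in (7)! = 5040 ways.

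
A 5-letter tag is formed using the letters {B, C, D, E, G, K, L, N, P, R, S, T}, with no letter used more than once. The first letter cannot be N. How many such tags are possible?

87120

The first letter has 12−1 = 11 choices (anything except N).
The remaining 4 letters are filled from the other 11 symbols without repetition: 11 × 10 × 9 × 8 = 7920.
Total: 11 × 7920 = 87120.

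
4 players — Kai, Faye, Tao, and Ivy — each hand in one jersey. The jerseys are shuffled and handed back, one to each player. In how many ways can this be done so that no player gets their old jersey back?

9

This is the derangement count D_4: permutations of 4 items with no fixed point.
By inclusion–exclusion this is Σ_{j=0}^{4} (−1)^j C(4,j)·(4−j)!.
Computing: 24 − 24 + 12 − 4 + 1 = 9.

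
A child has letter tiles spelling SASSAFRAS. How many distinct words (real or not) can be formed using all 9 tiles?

2520

SASSAFRAS has 9 letters with A appearing 3 times and S appearing 4 times.
So there are 9! / (4!·3!) = 2520 distinguishable arrangements.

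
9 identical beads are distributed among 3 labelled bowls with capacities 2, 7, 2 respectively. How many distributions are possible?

Without the upper bounds there are C(11,2) = 55 ways to split 9 among 3 bowls.
Subtract solutions that violate a single cap (substitute x_i' = x_i − (cap_i+1)): x_1 ≥ 3 gives C(8,2) = 28; x_2 ≥ 8 gives C(3,2) = 3; x_3 ≥ 3 gives C(8,2) = 28. Together 59.
Add back pairs where two caps are both exceeded: 0 + 10 + 0 = 10.
By inclusion–exclusion the count is 55 − 59 + 10 = 6.

6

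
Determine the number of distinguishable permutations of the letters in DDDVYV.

60

The 6 letters of DDDVYV have repeats: D appearing 3 times and V appearing twice.
The number of distinct arrangements is 6!/(3!·2!) = 720/12 = 60.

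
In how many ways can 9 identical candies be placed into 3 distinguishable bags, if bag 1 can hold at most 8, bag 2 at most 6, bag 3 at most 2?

Without the upper bounds there are C(11,2) = 55 ways to split 9 among 3 bags.
Subtract solutions that violate a single cap (substitute x_i' = x_i − (cap_i+1)): x_1 ≥ 9 gives C(2,2) = 1; x_2 ≥ 7 gives C(4,2) = 6; x_3 ≥ 3 gives C(8,2) = 28. Together 35.
No two caps can be exceeded simultaneously, so the pair terms are all 0.
By inclusion–exclusion the count is 55 − 35 + 0 = 20.

20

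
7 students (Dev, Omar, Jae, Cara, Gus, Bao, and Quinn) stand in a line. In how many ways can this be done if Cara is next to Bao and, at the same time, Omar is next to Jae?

Treat {Cara,Bao} as one block (2 orders) and {Omar,Jae} as another (2 orders).
That leaves 5 units to arrange: 2 × 2 × 5! = 4 × 120 = 480.

480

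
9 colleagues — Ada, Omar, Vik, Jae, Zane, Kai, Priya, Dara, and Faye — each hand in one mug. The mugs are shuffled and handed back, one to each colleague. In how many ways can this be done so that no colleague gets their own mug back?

133496

This is the derangement count D_9: permutations of 9 items with no fixed point.
By inclusion–exclusion this is Σ_{j=0}^{9} (−1)^j C(9,j)·(9−j)!.
Computing: 362880 − 362880 + 181440 − 60480 + 15120 − 3024 + 504 − 72 + 9 − 1 = 133496.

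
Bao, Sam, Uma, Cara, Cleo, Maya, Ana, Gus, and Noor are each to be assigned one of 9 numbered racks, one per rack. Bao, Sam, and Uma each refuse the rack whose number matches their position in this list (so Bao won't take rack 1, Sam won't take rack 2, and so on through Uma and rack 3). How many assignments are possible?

256320

Let Aᵢ (for i ∈ {1, 2, 3}) be the placements that put person i in their forbidden rack. Any j of these fix j positions, leaving (9−j)! ways to fill the rest, and there are C(3,j) ways to pick which j.
By inclusion–exclusion, the number of valid placements is Σ_{j=0}^{3} (−1)^j C(3,j)·(9−j)!.
Computing: 362880 − 120960 + 15120 − 720 = 256320.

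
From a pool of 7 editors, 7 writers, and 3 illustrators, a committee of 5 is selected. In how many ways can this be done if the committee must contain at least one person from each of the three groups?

3724

With no constraint there are C(17,5) = 6188 possible selections.
Selections missing a whole group: no editors → C(10,5) = 252; no writers → C(10,5) = 252; no illustrators → C(14,5) = 2002.
Add back selections omitting two groups (i.e. drawn from a single group): C(7,5) + C(7,5) + C(3,5) = 42.
By inclusion–exclusion: 6188 − 2506 + 42 = 3724.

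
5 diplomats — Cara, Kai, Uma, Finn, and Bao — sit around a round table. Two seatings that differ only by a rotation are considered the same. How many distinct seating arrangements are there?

24

Seat Cara anywhere (absorbing the rotational symmetry), then permute the other 4: (4)! = 24.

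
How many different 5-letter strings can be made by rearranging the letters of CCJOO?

CCJOO has 5 letters with C appearing twice and O appearing twice.
So there are 5! / (2!·2!) = 30 distinguishable arrangements.

30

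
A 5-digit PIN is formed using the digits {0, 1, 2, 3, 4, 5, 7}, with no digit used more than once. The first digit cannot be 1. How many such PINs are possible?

The first digit has 7−1 = 6 choices (anything except 1).
The remaining 4 digits are filled from the other 6 symbols without repetition: 6 × 5 × 4 × 3 = 360.
Total: 6 × 360 = 2160.

2160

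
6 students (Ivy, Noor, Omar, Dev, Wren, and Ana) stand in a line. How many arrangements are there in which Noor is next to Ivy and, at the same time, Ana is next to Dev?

Treat {Noor,Ivy} as one block (2 orders) and {Ana,Dev} as another (2 orders).
That leaves 4 units to arrange: 2 × 2 × 4! = 4 × 24 = 96.

96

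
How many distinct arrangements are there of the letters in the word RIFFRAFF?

RIFFRAFF has 8 letters with F appearing 4 times and R appearing twice.
Dividing 8! = 40320 by 4!·2! = 48 for the repeated letters gives 840.

840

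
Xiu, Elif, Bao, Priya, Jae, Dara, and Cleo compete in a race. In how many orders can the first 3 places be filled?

210

There are 7 choices for 1st place, 6 for 2nd, and 5 for 3rd.
That gives 7 × 6 × 5 = 210.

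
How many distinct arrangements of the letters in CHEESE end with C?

Fix C in the last position and arrange the remaining 5 letters.
Those 5 letters have E appearing 3 times, giving (5)!/(3!) = 20.

20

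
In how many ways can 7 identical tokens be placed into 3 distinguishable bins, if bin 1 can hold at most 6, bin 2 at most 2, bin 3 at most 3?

Ignoring the caps, the number of non-negative solutions to x_1+…+x_3 = 7 is C(9,2) = 36.
Subtract solutions that violate a single cap (substitute x_i' = x_i − (cap_i+1)): x_1 ≥ 7 gives C(2,2) = 1; x_2 ≥ 3 gives C(6,2) = 15; x_3 ≥ 4 gives C(5,2) = 10. Together 26.
Add back pairs where two caps are both exceeded: 0 + 0 + 1 = 1.
By inclusion–exclusion the count is 36 − 26 + 1 = 11.

11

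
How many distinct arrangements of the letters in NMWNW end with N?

With the last slot taken by N, it remains to arrange the other 4 letters (MWNW).
Those 4 letters have W appearing twice, giving (4)!/(2!) = 12.

12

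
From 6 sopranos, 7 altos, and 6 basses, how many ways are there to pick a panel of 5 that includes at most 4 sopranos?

11622

Split by how many sopranos are chosen (0 through 4).
Sum: C(6,0)·C(13,5) + C(6,1)·C(13,4) + C(6,2)·C(13,3) + C(6,3)·C(13,2) + C(6,4)·C(13,1) = 1287 + 4290 + 4290 + 1560 + 195 = 11622.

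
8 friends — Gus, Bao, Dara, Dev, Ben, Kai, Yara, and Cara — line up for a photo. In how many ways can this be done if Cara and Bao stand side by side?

Treat {Cara, Bao} as a single unit. There are 7 units to order, and the pair itself can be ordered 2 ways.
So the count is 2·(7)! = 10080.

10080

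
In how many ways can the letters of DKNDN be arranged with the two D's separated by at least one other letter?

18

There are 5!/(2!·2!) = 30 arrangements of DKNDN in total.
Arrangements with the D's together: treat DD as one letter, giving (4)!/(2!) = 12.
Subtracting, 30 − 12 = 18 arrangements keep the D's apart.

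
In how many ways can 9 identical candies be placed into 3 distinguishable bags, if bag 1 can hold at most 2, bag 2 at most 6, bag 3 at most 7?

Without the upper bounds there are C(11,2) = 55 ways to split 9 among 3 bags.
Subtract solutions that violate a single cap (substitute x_i' = x_i − (cap_i+1)): x_1 ≥ 3 gives C(8,2) = 28; x_2 ≥ 7 gives C(4,2) = 6; x_3 ≥ 8 gives C(3,2) = 3. Together 37.
No two caps can be exceeded simultaneously, so the pair terms are all 0.
By inclusion–exclusion the count is 55 − 37 + 0 = 18.

18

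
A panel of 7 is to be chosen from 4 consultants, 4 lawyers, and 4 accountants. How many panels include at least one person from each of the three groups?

768

With no constraint there are C(12,7) = 792 possible selections.
Subtract selections that omit an entire group: no consultants → C(8,7) = 8; no lawyers → C(8,7) = 8; no accountants → C(8,7) = 8.
Add back selections omitting two groups (i.e. drawn from a single group): C(4,7) + C(4,7) + C(4,7) = 0.
By inclusion–exclusion: 792 − 24 + 0 = 768.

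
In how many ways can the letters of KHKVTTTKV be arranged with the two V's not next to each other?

There are 9!/(3!·3!·2!) = 5040 arrangements of KHKVTTTKV in total.
Arrangements with the V's together: treat VV as one letter, giving (8)!/(3!·3!) = 1120.
Hence 5040 − 1120 = 3920.

3920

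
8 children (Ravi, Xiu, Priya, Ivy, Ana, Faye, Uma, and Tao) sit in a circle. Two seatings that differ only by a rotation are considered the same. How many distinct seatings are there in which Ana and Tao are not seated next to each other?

3600

Without the restriction there are (7)! = 5040 seatings.
Seatings with Ana beside Tao: treat them as a block with 2 internal orders, giving 2 × (6)! = 1440.
Subtracting, 5040 − 1440 = 3600.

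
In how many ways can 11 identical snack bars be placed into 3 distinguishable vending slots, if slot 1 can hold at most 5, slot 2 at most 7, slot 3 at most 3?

By stars and bars, unrestricted non-negative solutions to x_1+…+x_3 = 11 number C(11+2,2) = 78.
Subtract solutions that violate a single cap (substitute x_i' = x_i − (cap_i+1)): x_1 ≥ 6 gives C(7,2) = 21; x_2 ≥ 8 gives C(5,2) = 10; x_3 ≥ 4 gives C(9,2) = 36. Together 67.
Add back pairs where two caps are both exceeded: 0 + 3 + 0 = 3.
By inclusion–exclusion the count is 78 − 67 + 3 = 14.

14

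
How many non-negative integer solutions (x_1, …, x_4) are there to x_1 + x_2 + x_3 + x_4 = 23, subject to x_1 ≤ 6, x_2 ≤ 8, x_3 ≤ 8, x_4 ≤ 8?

119

By stars and bars, unrestricted non-negative solutions to x_1+…+x_4 = 23 number C(23+3,3) = 2600.
Subtract solutions that violate a single cap (substitute x_i' = x_i − (cap_i+1)): x_1 ≥ 7 gives C(19,3) = 969; x_2 ≥ 9 gives C(17,3) = 680; x_3 ≥ 9 gives C(17,3) = 680; x_4 ≥ 9 gives C(17,3) = 680. Together 3009.
Add back pairs where two caps are both exceeded: 120 + 120 + 120 + 56 + 56 + 56 = 528.
By inclusion–exclusion the count is 2600 − 3009 + 528 = 119.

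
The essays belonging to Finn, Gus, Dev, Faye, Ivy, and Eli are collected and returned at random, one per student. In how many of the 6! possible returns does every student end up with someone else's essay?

265

Let Aᵢ be the assignments in which student i gets their own essay. We want the size of the complement of A₁∪…∪A_6.
By inclusion–exclusion this is Σ_{j=0}^{6} (−1)^j C(6,j)·(6−j)!.
Computing: 720 − 720 + 360 − 120 + 30 − 6 + 1 = 265.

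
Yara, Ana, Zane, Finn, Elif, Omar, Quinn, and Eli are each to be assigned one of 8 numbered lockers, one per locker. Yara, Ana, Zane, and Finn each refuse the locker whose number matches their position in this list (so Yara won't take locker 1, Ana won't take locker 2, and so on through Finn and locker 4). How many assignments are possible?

Let Aᵢ (for 1 ≤ i ≤ 4) be the placements that put person i in their forbidden locker. Any j of these fix j positions, leaving (8−j)! ways to fill the rest, and there are C(4,j) ways to pick which j.
By inclusion–exclusion, the number of valid placements is Σ_{j=0}^{4} (−1)^j C(4,j)·(8−j)!.
Computing: 40320 − 20160 + 4320 − 480 + 24 = 24024.

24024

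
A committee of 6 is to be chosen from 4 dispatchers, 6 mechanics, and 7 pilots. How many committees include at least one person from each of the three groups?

Unrestricted: C(17,6) = 12376 ways to pick any 6 of the 17.
Selections missing a whole group: no dispatchers → C(13,6) = 1716; no mechanics → C(11,6) = 462; no pilots → C(10,6) = 210.
Add back selections omitting two groups (i.e. drawn from a single group): C(4,6) + C(6,6) + C(7,6) = 8.
By inclusion–exclusion: 12376 − 2388 + 8 = 9996.

9996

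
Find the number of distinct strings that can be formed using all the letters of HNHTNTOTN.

The 9 letters of HNHTNTOTN have repeats: H appearing twice, N appearing 3 times, and T appearing 3 times.
Dividing 9! = 362880 by 3!·3!·2! = 72 for the repeated letters gives 5040.

5040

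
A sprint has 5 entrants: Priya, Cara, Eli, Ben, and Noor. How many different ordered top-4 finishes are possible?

This is an ordered selection of 4 from 5: P(5,4).
That gives 5 × 4 × 3 × 2 = 120.

120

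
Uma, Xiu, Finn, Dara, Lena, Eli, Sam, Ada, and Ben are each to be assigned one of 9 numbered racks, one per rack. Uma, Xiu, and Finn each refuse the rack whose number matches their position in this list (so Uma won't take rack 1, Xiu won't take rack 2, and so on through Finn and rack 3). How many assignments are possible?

256320

Let Aᵢ (for i ∈ {1, 2, 3}) be the placements that put person i in their forbidden rack. Any j of these fix j positions, leaving (9−j)! ways to fill the rest, and there are C(3,j) ways to pick which j.
By inclusion–exclusion, the number of valid placements is Σ_{j=0}^{3} (−1)^j C(3,j)·(9−j)!.
Computing: 362880 − 120960 + 15120 − 720 = 256320.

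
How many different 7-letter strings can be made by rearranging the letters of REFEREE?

The 7 letters of REFEREE have repeats: E appearing 4 times and R appearing twice.
The number of distinct arrangements is 7!/(4!·2!) = 5040/48 = 105.

105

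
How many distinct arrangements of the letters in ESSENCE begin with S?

With the first slot taken by S, it remains to arrange the other 6 letters (ESENCE).
Those 6 letters have E appearing 3 times, giving (6)!/(3!) = 120.

120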